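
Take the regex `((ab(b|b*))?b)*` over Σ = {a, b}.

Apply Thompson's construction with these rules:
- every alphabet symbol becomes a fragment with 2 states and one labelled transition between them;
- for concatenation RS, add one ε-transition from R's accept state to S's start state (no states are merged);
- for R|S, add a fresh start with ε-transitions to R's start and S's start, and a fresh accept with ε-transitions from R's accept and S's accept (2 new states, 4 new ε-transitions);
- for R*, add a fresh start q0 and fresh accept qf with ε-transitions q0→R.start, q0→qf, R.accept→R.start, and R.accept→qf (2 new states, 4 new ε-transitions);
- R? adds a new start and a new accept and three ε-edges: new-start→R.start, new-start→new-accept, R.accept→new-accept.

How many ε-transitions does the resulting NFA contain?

Recursing over subexpressions:
Each of the 5 symbol leaves contributes 0 ε-transitions.
  b* — 4 ε-transitions
  b|b* — 8 ε-transitions
  ab(b|b*) — 10 ε-transitions
  (ab(b|b*))? — 13 ε-transitions
  (ab(b|b*))?b — 14 ε-transitions
  ((ab(b|b*))?b)* — 18 ε-transitions

18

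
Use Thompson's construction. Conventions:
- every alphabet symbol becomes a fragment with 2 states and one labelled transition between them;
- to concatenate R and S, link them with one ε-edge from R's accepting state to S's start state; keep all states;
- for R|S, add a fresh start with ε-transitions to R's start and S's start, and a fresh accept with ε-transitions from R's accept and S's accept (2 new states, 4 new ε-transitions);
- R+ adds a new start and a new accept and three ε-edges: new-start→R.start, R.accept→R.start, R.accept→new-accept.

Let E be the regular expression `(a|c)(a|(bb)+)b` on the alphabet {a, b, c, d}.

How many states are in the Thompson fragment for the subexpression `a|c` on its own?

6

Fragment for `a|c`:
Each of the 2 symbol leaves contributes a 2-state fragment.
  a|c = 6 states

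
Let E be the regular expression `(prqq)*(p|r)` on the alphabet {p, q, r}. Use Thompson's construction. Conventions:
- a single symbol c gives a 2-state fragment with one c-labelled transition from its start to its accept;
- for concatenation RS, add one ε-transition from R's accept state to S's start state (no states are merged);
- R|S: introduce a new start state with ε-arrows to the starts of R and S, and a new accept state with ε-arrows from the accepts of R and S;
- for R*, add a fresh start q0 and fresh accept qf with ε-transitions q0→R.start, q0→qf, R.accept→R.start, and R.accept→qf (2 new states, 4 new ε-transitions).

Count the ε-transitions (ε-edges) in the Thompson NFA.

Building bottom-up:
Each of the 6 symbol leaves contributes 0 ε-transitions.
  prqq = 3 ε-transitions
  (prqq)* = 7 ε-transitions
  p|r = 4 ε-transitions
  (prqq)*(p|r) = 12 ε-transitions

12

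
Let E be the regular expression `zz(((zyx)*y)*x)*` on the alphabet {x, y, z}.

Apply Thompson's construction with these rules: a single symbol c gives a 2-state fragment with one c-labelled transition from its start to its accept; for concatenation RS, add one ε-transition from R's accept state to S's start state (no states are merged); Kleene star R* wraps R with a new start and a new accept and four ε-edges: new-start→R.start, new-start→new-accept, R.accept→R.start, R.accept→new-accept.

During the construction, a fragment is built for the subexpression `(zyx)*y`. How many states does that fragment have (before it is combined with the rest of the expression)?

Fragment for `(zyx)*y`:
Each of the 4 symbol leaves contributes a 2-state fragment.
  zyx → 6 states
  (zyx)* → 8 states
  (zyx)*y → 10 states

10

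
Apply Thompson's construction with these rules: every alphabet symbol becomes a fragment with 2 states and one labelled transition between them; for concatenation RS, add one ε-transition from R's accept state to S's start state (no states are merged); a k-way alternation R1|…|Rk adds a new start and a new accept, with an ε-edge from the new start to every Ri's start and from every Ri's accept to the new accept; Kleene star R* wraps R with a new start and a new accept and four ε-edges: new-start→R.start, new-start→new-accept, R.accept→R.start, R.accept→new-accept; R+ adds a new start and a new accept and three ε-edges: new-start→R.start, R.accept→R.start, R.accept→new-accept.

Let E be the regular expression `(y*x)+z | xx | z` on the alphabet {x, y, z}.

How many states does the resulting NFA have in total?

Bottom-up over the parse tree:
Each of the 6 symbol leaves contributes a 2-state fragment.
  y* → 4 states
  y*x → 6 states
  (y*x)+ → 8 states
  (y*x)+z → 10 states
  xx → 4 states
  (y*x)+z | xx | z → 18 states

18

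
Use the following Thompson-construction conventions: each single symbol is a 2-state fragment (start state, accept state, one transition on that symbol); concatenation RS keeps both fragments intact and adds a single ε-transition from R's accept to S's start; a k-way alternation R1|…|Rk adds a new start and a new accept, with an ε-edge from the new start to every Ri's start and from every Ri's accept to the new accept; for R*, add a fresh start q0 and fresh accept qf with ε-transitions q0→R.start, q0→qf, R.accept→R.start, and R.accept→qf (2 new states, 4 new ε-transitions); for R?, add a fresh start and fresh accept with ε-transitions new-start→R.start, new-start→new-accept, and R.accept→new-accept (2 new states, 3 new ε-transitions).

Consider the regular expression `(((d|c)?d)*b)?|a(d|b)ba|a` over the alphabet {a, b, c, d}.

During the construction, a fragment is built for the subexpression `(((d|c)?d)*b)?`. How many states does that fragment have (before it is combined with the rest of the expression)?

Fragment for `(((d|c)?d)*b)?`:
Each of the 4 symbol leaves contributes a 2-state fragment.
  d|c : 6 states
  (d|c)? : 8 states
  (d|c)?d : 10 states
  ((d|c)?d)* : 12 states
  ((d|c)?d)*b : 14 states
  (((d|c)?d)*b)? : 16 states

16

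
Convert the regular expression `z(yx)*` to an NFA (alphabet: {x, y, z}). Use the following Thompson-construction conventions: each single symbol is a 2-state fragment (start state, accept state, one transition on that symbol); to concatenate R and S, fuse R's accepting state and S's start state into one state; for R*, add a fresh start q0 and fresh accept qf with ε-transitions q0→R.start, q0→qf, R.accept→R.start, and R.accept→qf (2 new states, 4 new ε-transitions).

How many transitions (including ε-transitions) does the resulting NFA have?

Recursing over subexpressions:
Each of the 3 symbol leaves contributes 1 transition (1 symbol, 0 ε).
  yx → 2 transitions (2 symbol, 0 ε)
  (yx)* → 6 transitions (2 symbol, 4 ε)
  z(yx)* → 7 transitions (3 symbol, 4 ε)

7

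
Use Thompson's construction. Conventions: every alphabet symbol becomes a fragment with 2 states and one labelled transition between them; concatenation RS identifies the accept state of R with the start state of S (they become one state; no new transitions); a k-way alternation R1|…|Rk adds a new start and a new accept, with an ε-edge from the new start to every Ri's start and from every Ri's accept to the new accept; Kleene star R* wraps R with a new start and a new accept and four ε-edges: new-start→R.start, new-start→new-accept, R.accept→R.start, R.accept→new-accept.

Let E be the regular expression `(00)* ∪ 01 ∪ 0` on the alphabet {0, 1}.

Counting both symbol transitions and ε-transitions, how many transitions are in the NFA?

By structural recursion:
Each of the 5 symbol leaves contributes 1 transition (1 symbol, 0 ε).
  00 : 2 transitions (2 symbol, 0 ε)
  (00)* : 6 transitions (2 symbol, 4 ε)
  01 : 2 transitions (2 symbol, 0 ε)
  (00)* ∪ 01 ∪ 0 : 15 transitions (5 symbol, 10 ε)

15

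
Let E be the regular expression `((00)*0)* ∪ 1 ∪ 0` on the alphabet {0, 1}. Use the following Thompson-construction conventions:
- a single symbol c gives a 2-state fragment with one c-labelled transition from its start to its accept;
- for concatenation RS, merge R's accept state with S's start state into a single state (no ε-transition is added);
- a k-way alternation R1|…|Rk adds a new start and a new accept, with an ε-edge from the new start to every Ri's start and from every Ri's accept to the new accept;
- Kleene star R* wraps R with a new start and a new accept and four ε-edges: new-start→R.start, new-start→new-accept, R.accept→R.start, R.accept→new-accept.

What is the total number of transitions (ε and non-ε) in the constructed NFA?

19

Per subexpression:
Each of the 5 symbol leaves contributes 1 transition (1 symbol, 0 ε).
  00 = 2 transitions (2 symbol, 0 ε)
  (00)* = 6 transitions (2 symbol, 4 ε)
  (00)*0 = 7 transitions (3 symbol, 4 ε)
  ((00)*0)* = 11 transitions (3 symbol, 8 ε)
  ((00)*0)* ∪ 1 ∪ 0 = 19 transitions (5 symbol, 14 ε)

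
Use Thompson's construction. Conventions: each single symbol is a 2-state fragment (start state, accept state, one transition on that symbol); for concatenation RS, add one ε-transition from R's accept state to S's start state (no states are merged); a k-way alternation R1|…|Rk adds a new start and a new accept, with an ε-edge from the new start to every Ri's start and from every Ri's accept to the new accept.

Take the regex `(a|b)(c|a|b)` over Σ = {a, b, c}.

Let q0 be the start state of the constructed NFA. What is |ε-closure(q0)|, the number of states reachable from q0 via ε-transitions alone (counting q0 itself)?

3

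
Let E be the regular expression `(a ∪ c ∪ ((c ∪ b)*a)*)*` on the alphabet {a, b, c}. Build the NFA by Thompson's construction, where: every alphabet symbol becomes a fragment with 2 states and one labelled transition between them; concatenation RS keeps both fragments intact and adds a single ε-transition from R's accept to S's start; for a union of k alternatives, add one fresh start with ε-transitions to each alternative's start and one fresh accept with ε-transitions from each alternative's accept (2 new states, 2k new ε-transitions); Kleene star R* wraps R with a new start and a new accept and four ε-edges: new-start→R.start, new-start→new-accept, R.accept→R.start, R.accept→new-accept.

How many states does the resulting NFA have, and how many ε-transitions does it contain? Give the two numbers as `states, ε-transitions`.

By structural recursion:
Each of the 5 symbol leaves contributes 2 states and 0 ε-transitions.
  c ∪ b = 6 states, 4 ε-transitions
  (c ∪ b)* = 8 states, 8 ε-transitions
  (c ∪ b)*a = 10 states, 9 ε-transitions
  ((c ∪ b)*a)* = 12 states, 13 ε-transitions
  a ∪ c ∪ ((c ∪ b)*a)* = 18 states, 19 ε-transitions
  (a ∪ c ∪ ((c ∪ b)*a)*)* = 20 states, 23 ε-transitions

20, 23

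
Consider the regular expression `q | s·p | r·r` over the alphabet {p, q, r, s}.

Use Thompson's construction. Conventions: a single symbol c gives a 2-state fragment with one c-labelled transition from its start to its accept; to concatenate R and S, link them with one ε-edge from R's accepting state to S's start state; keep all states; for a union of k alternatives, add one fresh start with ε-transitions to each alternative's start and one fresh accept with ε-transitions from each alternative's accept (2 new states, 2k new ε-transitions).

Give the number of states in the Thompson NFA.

12

Recursing over subexpressions:
Each of the 5 symbol leaves contributes a 2-state fragment.
  s·p — 4 states
  r·r — 4 states
  q | s·p | r·r — 12 states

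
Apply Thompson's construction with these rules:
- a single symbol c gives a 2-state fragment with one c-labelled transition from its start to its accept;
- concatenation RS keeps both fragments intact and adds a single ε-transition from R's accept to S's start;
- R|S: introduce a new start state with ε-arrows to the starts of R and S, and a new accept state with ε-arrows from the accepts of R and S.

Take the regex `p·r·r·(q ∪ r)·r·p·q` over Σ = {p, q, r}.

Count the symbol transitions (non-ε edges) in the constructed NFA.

8

Bottom-up over the parse tree:
Each of the 8 symbol leaves contributes exactly 1 symbol transition.
  q ∪ r : 2 symbol transitions
  p·r·r·(q ∪ r)·r·p·q : 8 symbol transitions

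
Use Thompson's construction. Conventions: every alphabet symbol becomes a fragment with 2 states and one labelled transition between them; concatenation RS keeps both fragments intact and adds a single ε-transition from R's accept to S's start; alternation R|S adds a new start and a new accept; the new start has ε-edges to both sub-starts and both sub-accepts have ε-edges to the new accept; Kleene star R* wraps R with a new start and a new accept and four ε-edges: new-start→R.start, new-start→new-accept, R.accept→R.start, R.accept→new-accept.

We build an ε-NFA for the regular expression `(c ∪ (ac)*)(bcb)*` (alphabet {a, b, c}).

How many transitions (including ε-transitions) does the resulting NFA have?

Building bottom-up:
Each of the 6 symbol leaves contributes 1 transition (1 symbol, 0 ε).
  ac — 3 transitions (2 symbol, 1 ε)
  (ac)* — 7 transitions (2 symbol, 5 ε)
  c ∪ (ac)* — 12 transitions (3 symbol, 9 ε)
  bcb — 5 transitions (3 symbol, 2 ε)
  (bcb)* — 9 transitions (3 symbol, 6 ε)
  (c ∪ (ac)*)(bcb)* — 22 transitions (6 symbol, 16 ε)

22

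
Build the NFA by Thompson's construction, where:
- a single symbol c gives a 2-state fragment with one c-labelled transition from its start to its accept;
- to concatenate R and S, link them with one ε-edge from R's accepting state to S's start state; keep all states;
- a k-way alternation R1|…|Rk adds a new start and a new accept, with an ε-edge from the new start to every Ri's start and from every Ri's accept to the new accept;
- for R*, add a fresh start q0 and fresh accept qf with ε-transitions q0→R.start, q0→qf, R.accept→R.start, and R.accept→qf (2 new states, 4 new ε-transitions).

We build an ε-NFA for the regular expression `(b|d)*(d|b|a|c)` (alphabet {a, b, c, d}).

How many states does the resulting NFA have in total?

Building bottom-up:
Each of the 6 symbol leaves contributes a 2-state fragment.
  b|d : 6 states
  (b|d)* : 8 states
  d|b|a|c : 10 states
  (b|d)*(d|b|a|c) : 18 states

18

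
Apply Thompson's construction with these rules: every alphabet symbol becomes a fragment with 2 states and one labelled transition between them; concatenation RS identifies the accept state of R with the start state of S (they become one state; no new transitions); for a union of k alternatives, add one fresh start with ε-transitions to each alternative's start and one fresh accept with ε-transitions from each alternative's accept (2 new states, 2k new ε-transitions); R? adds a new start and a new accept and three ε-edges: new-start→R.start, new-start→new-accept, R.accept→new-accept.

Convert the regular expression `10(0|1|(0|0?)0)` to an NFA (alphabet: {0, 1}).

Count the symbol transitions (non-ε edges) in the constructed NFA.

7

Building bottom-up:
Each of the 7 symbol leaves contributes exactly 1 symbol transition.
  0? : 1 symbol transition
  0|0? : 2 symbol transitions
  (0|0?)0 : 3 symbol transitions
  0|1|(0|0?)0 : 5 symbol transitions
  10(0|1|(0|0?)0) : 7 symbol transitions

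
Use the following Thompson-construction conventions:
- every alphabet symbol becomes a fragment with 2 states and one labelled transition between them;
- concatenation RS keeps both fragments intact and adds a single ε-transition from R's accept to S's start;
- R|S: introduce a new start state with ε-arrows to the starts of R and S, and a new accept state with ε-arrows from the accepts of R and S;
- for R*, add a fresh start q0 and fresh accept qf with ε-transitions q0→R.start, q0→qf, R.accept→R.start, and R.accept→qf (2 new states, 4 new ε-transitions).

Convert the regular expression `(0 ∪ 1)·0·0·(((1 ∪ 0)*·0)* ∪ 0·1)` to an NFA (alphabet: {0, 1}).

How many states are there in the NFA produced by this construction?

28

By structural recursion:
Each of the 9 symbol leaves contributes a 2-state fragment.
  0 ∪ 1 : 6 states
  1 ∪ 0 : 6 states
  (1 ∪ 0)* : 8 states
  (1 ∪ 0)*·0 : 10 states
  ((1 ∪ 0)*·0)* : 12 states
  0·1 : 4 states
  ((1 ∪ 0)*·0)* ∪ 0·1 : 18 states
  (0 ∪ 1)·0·0·(((1 ∪ 0)*·0)* ∪ 0·1) : 28 states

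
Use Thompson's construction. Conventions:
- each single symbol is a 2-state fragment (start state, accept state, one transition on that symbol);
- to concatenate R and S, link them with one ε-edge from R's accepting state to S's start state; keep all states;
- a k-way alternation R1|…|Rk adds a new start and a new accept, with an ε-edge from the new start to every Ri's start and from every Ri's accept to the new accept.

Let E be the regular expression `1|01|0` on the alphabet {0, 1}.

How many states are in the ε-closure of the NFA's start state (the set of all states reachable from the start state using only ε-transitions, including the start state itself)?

Work bottom-up. For each fragment F, track |ε-closure(F.start)| and whether F's accept lies in that closure (i.e. whether F accepts ε). A single-symbol fragment has closure size 1 and does not accept ε.
  01 : |ε-closure| equals the left operand's closure size = 1 (its accept is not ε-reachable, so the closure stops there)
  1|01|0 : |ε-closure| = 1 + 1 + 1 + 1 = 4 (the new accept is not ε-reachable since no branch accepts ε)

4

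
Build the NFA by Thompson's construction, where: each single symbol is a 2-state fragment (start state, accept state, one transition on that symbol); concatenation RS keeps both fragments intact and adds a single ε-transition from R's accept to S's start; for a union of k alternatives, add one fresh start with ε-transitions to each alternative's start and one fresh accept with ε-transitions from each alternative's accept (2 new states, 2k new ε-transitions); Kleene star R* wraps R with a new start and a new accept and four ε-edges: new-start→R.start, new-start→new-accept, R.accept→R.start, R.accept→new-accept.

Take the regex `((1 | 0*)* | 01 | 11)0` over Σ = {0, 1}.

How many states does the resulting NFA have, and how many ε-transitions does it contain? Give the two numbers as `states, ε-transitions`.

Bottom-up over the parse tree:
Each of the 7 symbol leaves contributes 2 states and 0 ε-transitions.
  0* — 4 states, 4 ε-transitions
  1 | 0* — 8 states, 8 ε-transitions
  (1 | 0*)* — 10 states, 12 ε-transitions
  01 — 4 states, 1 ε-transition
  11 — 4 states, 1 ε-transition
  (1 | 0*)* | 01 | 11 — 20 states, 20 ε-transitions
  ((1 | 0*)* | 01 | 11)0 — 22 states, 21 ε-transitions

22, 21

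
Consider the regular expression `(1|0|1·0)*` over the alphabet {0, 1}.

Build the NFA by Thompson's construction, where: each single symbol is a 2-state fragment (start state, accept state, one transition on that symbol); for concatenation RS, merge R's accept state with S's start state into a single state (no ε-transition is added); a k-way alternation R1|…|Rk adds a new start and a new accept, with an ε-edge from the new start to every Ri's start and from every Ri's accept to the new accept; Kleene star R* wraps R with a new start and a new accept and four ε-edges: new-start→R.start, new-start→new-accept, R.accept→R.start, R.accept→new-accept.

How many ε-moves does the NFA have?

10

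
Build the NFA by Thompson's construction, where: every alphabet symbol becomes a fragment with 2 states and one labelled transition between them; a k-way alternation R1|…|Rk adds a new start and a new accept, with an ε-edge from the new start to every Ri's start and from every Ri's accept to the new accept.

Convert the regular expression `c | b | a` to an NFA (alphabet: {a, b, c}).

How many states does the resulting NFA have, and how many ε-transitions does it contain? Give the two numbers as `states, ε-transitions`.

Per subexpression:
Each of the 3 symbol leaves contributes 2 states and 0 ε-transitions.
  c | b | a — 8 states, 6 ε-transitions

8, 6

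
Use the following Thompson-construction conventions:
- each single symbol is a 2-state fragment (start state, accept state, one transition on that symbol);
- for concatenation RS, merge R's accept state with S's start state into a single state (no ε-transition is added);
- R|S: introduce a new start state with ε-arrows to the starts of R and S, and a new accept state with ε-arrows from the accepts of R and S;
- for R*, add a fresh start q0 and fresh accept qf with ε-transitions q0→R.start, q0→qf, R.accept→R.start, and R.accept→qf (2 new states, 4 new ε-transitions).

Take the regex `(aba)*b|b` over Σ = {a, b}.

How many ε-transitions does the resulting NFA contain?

Recursing over subexpressions:
Each of the 5 symbol leaves contributes 0 ε-transitions.
  aba : 0 ε-transitions
  (aba)* : 4 ε-transitions
  (aba)*b : 4 ε-transitions
  (aba)*b|b : 8 ε-transitions

8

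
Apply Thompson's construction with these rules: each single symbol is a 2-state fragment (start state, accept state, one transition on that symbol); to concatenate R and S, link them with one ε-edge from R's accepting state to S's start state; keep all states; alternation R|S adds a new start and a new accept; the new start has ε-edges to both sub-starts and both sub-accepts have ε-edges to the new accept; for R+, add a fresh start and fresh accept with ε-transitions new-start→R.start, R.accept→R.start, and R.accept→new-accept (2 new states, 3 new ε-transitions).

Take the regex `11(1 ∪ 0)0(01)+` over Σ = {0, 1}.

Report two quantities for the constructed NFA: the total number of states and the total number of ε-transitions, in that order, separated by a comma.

Bottom-up over the parse tree:
Each of the 7 symbol leaves contributes 2 states and 0 ε-transitions.
  1 ∪ 0 = 6 states, 4 ε-transitions
  01 = 4 states, 1 ε-transition
  (01)+ = 6 states, 4 ε-transitions
  11(1 ∪ 0)0(01)+ = 18 states, 12 ε-transitions

18, 12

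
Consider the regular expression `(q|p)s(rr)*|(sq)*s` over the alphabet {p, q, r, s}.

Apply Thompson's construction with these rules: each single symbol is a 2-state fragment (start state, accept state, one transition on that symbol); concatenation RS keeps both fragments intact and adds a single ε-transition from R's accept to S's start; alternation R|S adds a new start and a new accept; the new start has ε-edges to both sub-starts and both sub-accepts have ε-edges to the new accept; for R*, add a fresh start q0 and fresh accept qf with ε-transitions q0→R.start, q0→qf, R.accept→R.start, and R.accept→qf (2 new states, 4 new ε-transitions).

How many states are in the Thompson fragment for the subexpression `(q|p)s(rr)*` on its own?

Fragment for `(q|p)s(rr)*`:
Each of the 5 symbol leaves contributes a 2-state fragment.
  q|p → 6 states
  rr → 4 states
  (rr)* → 6 states
  (q|p)s(rr)* → 14 states

14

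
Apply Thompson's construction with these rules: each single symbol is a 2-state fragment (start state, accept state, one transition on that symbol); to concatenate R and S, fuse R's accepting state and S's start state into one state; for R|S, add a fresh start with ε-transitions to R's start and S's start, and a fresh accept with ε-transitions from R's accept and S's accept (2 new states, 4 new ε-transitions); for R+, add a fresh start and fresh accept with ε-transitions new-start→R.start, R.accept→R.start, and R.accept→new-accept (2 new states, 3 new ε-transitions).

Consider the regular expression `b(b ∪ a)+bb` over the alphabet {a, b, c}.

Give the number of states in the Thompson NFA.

11

Building bottom-up:
Each of the 5 symbol leaves contributes a 2-state fragment.
  b ∪ a → 6 states
  (b ∪ a)+ → 8 states
  b(b ∪ a)+bb → 11 states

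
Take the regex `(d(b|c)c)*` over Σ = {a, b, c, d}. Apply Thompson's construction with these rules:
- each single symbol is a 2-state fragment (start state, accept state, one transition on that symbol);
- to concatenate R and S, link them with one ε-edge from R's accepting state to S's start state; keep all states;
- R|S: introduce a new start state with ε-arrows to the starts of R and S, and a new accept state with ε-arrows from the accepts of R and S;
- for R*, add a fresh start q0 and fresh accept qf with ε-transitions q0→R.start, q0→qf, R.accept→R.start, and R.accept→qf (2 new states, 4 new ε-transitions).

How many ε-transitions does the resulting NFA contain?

Recursing over subexpressions:
Each of the 4 symbol leaves contributes 0 ε-transitions.
  b|c — 4 ε-transitions
  d(b|c)c — 6 ε-transitions
  (d(b|c)c)* — 10 ε-transitions

10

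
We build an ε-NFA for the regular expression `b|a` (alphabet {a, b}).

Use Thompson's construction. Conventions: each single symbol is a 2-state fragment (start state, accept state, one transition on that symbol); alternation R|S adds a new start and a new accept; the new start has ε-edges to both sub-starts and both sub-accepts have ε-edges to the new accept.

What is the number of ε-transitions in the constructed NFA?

Bottom-up over the parse tree:
Each of the 2 symbol leaves contributes 0 ε-transitions.
  b|a = 4 ε-transitions

4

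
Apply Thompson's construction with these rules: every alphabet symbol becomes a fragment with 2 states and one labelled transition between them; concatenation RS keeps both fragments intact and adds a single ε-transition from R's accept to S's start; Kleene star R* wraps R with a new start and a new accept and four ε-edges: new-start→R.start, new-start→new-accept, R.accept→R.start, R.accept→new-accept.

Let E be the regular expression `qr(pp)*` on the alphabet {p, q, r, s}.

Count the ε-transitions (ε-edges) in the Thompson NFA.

7

By structural recursion:
Each of the 4 symbol leaves contributes 0 ε-transitions.
  pp = 1 ε-transition
  (pp)* = 5 ε-transitions
  qr(pp)* = 7 ε-transitions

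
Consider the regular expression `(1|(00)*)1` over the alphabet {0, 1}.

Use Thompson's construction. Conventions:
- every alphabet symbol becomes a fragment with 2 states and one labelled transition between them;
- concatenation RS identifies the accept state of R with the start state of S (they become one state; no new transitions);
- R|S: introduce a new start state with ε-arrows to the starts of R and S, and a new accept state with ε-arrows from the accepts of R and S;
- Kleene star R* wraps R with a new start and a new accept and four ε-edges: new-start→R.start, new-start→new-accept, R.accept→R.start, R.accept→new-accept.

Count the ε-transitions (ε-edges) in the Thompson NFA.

8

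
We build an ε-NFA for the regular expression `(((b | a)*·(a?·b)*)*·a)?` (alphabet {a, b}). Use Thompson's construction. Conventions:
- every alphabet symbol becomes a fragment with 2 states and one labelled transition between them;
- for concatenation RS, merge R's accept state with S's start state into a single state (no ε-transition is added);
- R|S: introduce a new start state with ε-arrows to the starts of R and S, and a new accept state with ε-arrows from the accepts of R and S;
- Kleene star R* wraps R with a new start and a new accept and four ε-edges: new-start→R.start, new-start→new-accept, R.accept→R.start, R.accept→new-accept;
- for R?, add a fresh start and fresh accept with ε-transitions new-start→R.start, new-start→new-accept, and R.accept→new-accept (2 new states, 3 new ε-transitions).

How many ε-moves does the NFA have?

Bottom-up over the parse tree:
Each of the 5 symbol leaves contributes 0 ε-transitions.
  b | a = 4 ε-transitions
  (b | a)* = 8 ε-transitions
  a? = 3 ε-transitions
  a?·b = 3 ε-transitions
  (a?·b)* = 7 ε-transitions
  (b | a)*·(a?·b)* = 15 ε-transitions
  ((b | a)*·(a?·b)*)* = 19 ε-transitions
  ((b | a)*·(a?·b)*)*·a = 19 ε-transitions
  (((b | a)*·(a?·b)*)*·a)? = 22 ε-transitions

22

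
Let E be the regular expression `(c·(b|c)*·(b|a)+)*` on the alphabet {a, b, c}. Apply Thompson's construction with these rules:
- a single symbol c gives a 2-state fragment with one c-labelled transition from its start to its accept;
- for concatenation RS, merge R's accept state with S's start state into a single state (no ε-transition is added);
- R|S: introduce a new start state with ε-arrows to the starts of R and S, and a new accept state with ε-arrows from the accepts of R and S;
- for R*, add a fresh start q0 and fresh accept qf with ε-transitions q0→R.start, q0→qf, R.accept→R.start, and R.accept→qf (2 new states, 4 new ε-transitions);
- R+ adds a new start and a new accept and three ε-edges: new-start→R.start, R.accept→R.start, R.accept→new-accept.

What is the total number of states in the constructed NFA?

18

Per subexpression:
Each of the 5 symbol leaves contributes a 2-state fragment.
  b|c = 6 states
  (b|c)* = 8 states
  b|a = 6 states
  (b|a)+ = 8 states
  c·(b|c)*·(b|a)+ = 16 states
  (c·(b|c)*·(b|a)+)* = 18 states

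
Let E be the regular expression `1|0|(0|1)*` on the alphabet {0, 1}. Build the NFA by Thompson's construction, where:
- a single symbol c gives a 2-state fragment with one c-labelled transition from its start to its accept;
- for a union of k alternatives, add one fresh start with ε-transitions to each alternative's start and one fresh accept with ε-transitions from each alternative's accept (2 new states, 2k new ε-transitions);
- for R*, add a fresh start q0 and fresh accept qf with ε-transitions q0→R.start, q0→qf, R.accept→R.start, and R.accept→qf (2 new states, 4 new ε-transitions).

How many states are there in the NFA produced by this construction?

By structural recursion:
Each of the 4 symbol leaves contributes a 2-state fragment.
  0|1 = 6 states
  (0|1)* = 8 states
  1|0|(0|1)* = 14 states

14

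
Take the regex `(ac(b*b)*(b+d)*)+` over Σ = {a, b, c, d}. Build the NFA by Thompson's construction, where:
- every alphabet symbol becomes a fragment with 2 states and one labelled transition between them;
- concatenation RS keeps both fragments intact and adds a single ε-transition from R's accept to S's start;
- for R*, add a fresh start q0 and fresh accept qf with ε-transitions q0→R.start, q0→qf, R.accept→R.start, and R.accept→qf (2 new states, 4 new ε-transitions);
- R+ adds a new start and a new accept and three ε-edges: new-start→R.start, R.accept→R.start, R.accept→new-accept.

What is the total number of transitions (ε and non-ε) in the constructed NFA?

29

Bottom-up over the parse tree:
Each of the 6 symbol leaves contributes 1 transition (1 symbol, 0 ε).
  b* — 5 transitions (1 symbol, 4 ε)
  b*b — 7 transitions (2 symbol, 5 ε)
  (b*b)* — 11 transitions (2 symbol, 9 ε)
  b+ — 4 transitions (1 symbol, 3 ε)
  b+d — 6 transitions (2 symbol, 4 ε)
  (b+d)* — 10 transitions (2 symbol, 8 ε)
  ac(b*b)*(b+d)* — 26 transitions (6 symbol, 20 ε)
  (ac(b*b)*(b+d)*)+ — 29 transitions (6 symbol, 23 ε)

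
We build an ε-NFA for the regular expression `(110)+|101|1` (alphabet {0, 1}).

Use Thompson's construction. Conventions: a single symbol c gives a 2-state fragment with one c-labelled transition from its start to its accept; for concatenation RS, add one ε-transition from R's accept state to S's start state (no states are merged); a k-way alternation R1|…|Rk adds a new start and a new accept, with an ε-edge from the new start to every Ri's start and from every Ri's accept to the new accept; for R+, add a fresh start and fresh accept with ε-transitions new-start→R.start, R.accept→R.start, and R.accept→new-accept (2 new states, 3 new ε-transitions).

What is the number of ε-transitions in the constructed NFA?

Bottom-up over the parse tree:
Each of the 7 symbol leaves contributes 0 ε-transitions.
  110 : 2 ε-transitions
  (110)+ : 5 ε-transitions
  101 : 2 ε-transitions
  (110)+|101|1 : 13 ε-transitions

13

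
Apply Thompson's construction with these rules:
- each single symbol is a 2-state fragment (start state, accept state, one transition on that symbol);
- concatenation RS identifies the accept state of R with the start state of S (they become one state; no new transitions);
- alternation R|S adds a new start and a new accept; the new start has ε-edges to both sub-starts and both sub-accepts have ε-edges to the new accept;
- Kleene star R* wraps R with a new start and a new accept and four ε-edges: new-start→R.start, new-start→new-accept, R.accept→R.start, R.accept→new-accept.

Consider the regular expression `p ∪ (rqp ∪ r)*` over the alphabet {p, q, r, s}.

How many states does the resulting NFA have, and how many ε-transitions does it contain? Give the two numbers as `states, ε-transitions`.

Recursing over subexpressions:
Each of the 5 symbol leaves contributes 2 states and 0 ε-transitions.
  rqp = 4 states, 0 ε-transitions
  rqp ∪ r = 8 states, 4 ε-transitions
  (rqp ∪ r)* = 10 states, 8 ε-transitions
  p ∪ (rqp ∪ r)* = 14 states, 12 ε-transitions

14, 12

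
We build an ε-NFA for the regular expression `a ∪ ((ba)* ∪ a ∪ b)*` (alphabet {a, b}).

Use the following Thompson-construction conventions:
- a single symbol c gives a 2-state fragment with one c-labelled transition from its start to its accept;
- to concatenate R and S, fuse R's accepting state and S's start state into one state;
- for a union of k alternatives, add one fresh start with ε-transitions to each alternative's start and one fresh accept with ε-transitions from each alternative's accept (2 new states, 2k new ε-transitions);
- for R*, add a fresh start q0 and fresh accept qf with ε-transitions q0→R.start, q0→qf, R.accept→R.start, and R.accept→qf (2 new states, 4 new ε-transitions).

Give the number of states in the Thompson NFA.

17

Building bottom-up:
Each of the 5 symbol leaves contributes a 2-state fragment.
  ba → 3 states
  (ba)* → 5 states
  (ba)* ∪ a ∪ b → 11 states
  ((ba)* ∪ a ∪ b)* → 13 states
  a ∪ ((ba)* ∪ a ∪ b)* → 17 states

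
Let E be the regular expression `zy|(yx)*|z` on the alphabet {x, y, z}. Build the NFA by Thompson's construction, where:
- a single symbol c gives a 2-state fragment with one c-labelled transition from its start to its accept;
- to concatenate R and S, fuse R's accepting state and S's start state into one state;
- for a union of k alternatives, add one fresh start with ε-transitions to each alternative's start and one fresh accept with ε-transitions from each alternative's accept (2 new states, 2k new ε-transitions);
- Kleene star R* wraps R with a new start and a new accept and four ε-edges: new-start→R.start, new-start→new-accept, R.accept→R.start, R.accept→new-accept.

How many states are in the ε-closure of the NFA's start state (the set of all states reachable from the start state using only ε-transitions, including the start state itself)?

7

Let C(F) = |ε-closure(F.start)| within fragment F, and note whether F accepts ε. Symbol fragments have C = 1 and do not accept ε. Then:
  zy — same as the first factor's closure: |closure| = 1
  yx — |closure| equals the left operand's closure size = 1 (its accept is not ε-reachable, so the closure stops there)
  (yx)* — |closure| = 1 (new start) + 1 (body) + 1 (new accept) = 3
  zy|(yx)*|z — new start ε-reaches every alternative's start; at least one alternative accepts ε, so the union's new accept is reached too: |closure| = 1 + 1 + 3 + 1 + 1 = 7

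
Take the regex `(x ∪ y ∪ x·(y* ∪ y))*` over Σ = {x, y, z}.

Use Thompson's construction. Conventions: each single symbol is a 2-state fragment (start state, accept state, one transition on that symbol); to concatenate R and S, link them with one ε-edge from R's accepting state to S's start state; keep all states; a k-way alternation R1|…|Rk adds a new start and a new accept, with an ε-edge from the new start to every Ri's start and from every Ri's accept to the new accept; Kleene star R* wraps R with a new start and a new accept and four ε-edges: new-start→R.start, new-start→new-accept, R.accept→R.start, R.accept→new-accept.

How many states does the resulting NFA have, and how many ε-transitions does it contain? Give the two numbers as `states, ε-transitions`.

Bottom-up over the parse tree:
Each of the 5 symbol leaves contributes 2 states and 0 ε-transitions.
  y* → 4 states, 4 ε-transitions
  y* ∪ y → 8 states, 8 ε-transitions
  x·(y* ∪ y) → 10 states, 9 ε-transitions
  x ∪ y ∪ x·(y* ∪ y) → 16 states, 15 ε-transitions
  (x ∪ y ∪ x·(y* ∪ y))* → 18 states, 19 ε-transitions

18, 19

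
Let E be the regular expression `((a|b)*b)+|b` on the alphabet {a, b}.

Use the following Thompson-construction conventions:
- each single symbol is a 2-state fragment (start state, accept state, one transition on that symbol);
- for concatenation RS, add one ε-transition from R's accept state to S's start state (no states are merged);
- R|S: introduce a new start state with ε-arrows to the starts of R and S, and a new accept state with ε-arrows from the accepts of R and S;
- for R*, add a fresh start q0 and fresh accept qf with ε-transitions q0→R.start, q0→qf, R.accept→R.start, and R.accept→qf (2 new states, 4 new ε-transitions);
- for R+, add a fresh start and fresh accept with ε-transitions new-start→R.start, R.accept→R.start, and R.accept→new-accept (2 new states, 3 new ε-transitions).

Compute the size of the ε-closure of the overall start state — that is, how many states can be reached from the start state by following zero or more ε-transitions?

9

Work bottom-up. For each fragment F, track |ε-closure(F.start)| and whether F's accept lies in that closure (i.e. whether F accepts ε). A single-symbol fragment has closure size 1 and does not accept ε.
  a|b : new start ε-reaches every alternative's start; none of them accept ε, so the new accept is not reached: C = 1 + 1 + 1 = 3
  (a|b)* : C = 1 (new start) + 3 (body) + 1 (new accept) = 5
  (a|b)*b : C = 5 + 1 = 6 (closure spills across the concat boundary because the left factor accepts ε)
  ((a|b)*b)+ : new start ε-reaches only the body's start; the new accept needs a symbol first: C = 1 + 6 = 7
  ((a|b)*b)+|b : new start ε-reaches every alternative's start; none of them accept ε, so the new accept is not reached: C = 1 + 7 + 1 = 9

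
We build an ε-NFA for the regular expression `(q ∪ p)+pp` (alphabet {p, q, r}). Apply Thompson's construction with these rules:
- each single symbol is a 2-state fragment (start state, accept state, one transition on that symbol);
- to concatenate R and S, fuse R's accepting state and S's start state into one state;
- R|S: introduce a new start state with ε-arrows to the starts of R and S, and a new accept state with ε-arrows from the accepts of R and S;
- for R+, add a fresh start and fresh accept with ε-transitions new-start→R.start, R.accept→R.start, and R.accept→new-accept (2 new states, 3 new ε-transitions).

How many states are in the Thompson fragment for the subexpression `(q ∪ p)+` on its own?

8

Fragment for `(q ∪ p)+`:
Each of the 2 symbol leaves contributes a 2-state fragment.
  q ∪ p = 6 states
  (q ∪ p)+ = 8 states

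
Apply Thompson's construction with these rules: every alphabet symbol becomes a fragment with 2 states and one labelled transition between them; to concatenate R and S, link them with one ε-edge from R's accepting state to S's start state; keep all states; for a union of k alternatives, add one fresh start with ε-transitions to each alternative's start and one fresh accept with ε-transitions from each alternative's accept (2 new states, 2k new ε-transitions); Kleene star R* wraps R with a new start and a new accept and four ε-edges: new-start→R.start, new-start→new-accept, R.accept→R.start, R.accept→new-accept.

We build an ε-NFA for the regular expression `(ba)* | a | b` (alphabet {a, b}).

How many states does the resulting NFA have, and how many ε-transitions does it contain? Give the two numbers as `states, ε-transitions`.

Per subexpression:
Each of the 4 symbol leaves contributes 2 states and 0 ε-transitions.
  ba : 4 states, 1 ε-transition
  (ba)* : 6 states, 5 ε-transitions
  (ba)* | a | b : 12 states, 11 ε-transitions

12, 11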